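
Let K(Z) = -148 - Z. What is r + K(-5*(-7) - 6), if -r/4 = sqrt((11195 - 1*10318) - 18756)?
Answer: -177 - 4*I*sqrt(17879) ≈ -177.0 - 534.85*I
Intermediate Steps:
r = -4*I*sqrt(17879) (r = -4*sqrt((11195 - 1*10318) - 18756) = -4*sqrt((11195 - 10318) - 18756) = -4*sqrt(877 - 18756) = -4*I*sqrt(17879) ≈ -534.85*I)
r + K(-5*(-7) - 6) = -4*I*sqrt(17879) + (-148 - (-5*(-7) - 6)) = -4*I*sqrt(17879) + (-148 - (35 - 6)) = -4*I*sqrt(17879) + (-148 - 1*29) = -4*I*sqrt(17879) + (-148 - 29) = -4*I*sqrt(17879) - 177 = -177 - 4*I*sqrt(17879)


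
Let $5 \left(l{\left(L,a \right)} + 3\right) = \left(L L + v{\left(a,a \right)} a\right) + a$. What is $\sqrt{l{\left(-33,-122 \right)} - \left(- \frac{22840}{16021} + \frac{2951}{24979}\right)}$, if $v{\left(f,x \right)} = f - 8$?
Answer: $\frac{\sqrt{13467518094784514879135}}{2000942795} \approx 57.997$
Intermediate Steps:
$v{\left(f,x \right)} = -8 + f$
$l{\left(L,a \right)} = -3 + \frac{a}{5} + \frac{L^{2}}{5} + \frac{a \left(-8 + a\right)}{5}$ ($l{\left(L,a \right)} = -3 + \frac{\left(L L + \left(-8 + a\right) a\right) + a}{5} = -3 + \frac{\left(L^{2} + a \left(-8 + a\right)\right) + a}{5} = -3 + \frac{a + L^{2} + a \left(-8 + a\right)}{5} = -3 + \left(\frac{a}{5} + \frac{L^{2}}{5} + \frac{a \left(-8 + a\right)}{5}\right) = -3 + \frac{a}{5} + \frac{L^{2}}{5} + \frac{a \left(-8 + a\right)}{5}$)
$\sqrt{l{\left(-33,-122 \right)} - \left(- \frac{22840}{16021} + \frac{2951}{24979}\right)} = \sqrt{\left(-3 + \frac{1}{5} \left(-122\right) + \frac{\left(-33\right)^{2}}{5} + \frac{1}{5} \left(-122\right) \left(-8 - 122\right)\right) - \left(- \frac{22840}{16021} + \frac{2951}{24979}\right)} = \sqrt{\left(-3 - \frac{122}{5} + \frac{1}{5} \cdot 1089 + \frac{1}{5} \left(-122\right) \left(-130\right)\right) - - \frac{523242389}{400188559}} = \sqrt{\left(-3 - \frac{122}{5} + \frac{1089}{5} + 3172\right) + \left(\frac{22840}{16021} - \frac{2951}{24979}\right)} = \sqrt{\frac{16812}{5} + \frac{523242389}{400188559}} = \sqrt{\frac{6730586265853}{2000942795}} = \frac{\sqrt{13467518094784514879135}}{2000942795}$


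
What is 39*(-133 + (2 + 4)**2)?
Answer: -3783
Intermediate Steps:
39*(-133 + (2 + 4)**2) = 39*(-133 + 6**2) = 39*(-133 + 36) = 39*(-97) = -3783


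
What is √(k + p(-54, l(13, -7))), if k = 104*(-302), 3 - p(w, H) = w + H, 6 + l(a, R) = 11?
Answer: 6*I*√871 ≈ 177.08*I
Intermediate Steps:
l(a, R) = 5 (l(a, R) = -6 + 11 = 5)
p(w, H) = 3 - H - w (p(w, H) = 3 - (w + H) = 3 - (H + w) = 3 + (-H - w) = 3 - H - w)
k = -31408
√(k + p(-54, l(13, -7))) = √(-31408 + (3 - 1*5 - 1*(-54))) = √(-31408 + (3 - 5 + 54)) = √(-31408 + 52) = √(-31356) = 6*I*√871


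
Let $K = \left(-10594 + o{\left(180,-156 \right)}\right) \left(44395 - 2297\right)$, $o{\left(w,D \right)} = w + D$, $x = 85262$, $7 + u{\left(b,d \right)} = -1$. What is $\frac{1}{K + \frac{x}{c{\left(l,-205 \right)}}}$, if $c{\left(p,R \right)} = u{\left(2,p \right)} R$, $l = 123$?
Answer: $- \frac{820}{364880162569} \approx -2.2473 \cdot 10^{-9}$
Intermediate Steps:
$u{\left(b,d \right)} = -8$ ($u{\left(b,d \right)} = -7 - 1 = -8$)
$o{\left(w,D \right)} = D + w$
$c{\left(p,R \right)} = - 8 R$
$K = -444975860$ ($K = \left(-10594 + \left(-156 + 180\right)\right) \left(44395 - 2297\right) = \left(-10594 + 24\right) 42098 = \left(-10570\right) 42098 = -444975860$)
$\frac{1}{K + \frac{x}{c{\left(l,-205 \right)}}} = \frac{1}{-444975860 + \frac{85262}{\left(-8\right) \left(-205\right)}} = \frac{1}{-444975860 + \frac{85262}{1640}} = \frac{1}{-444975860 + 85262 \cdot \frac{1}{1640}} = \frac{1}{-444975860 + \frac{42631}{820}} = \frac{1}{- \frac{364880162569}{820}} = - \frac{820}{364880162569}$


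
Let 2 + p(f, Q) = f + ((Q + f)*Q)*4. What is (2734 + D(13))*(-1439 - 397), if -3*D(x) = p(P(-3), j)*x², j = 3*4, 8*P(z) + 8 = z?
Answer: 94759173/2 ≈ 4.7380e+7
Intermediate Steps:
P(z) = -1 + z/8
j = 12
p(f, Q) = -2 + f + 4*Q*(Q + f) (p(f, Q) = -2 + (f + ((Q + f)*Q)*4) = -2 + (f + (Q*(Q + f))*4) = -2 + (f + 4*Q*(Q + f)) = -2 + f + 4*Q*(Q + f))
D(x) = -1351*x²/8 (D(x) = -(-2 + (-1 + (⅛)*(-3)) + 4*12² + 4*12*(-1 + (⅛)*(-3)))*x²/3 = -(-2 + (-1 - 3/8) + 4*144 + 4*12*(-1 - 3/8))*x²/3 = -(-2 - 11/8 + 576 + 4*12*(-11/8))*x²/3 = -(-2 - 11/8 + 576 - 66)*x²/3 = -1351*x²/8)
(2734 + D(13))*(-1439 - 397) = (2734 - 1351/8*13²)*(-1439 - 397) = (2734 - 1351/8*169)*(-1836) = (2734 - 228319/8)*(-1836) = -206447/8*(-1836) = 94759173/2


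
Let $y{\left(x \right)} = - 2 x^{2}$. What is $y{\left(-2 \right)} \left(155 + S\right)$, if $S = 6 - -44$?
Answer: $-1640$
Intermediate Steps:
$S = 50$ ($S = 6 + 44 = 50$)
$y{\left(-2 \right)} \left(155 + S\right) = - 2 \left(-2\right)^{2} \left(155 + 50\right) = \left(-2\right) 4 \cdot 205 = \left(-8\right) 205 = -1640$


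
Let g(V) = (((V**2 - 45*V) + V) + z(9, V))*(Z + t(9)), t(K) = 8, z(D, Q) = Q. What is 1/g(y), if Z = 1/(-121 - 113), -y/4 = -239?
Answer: 117/816530594 ≈ 1.4329e-7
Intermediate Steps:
y = 956 (y = -4*(-239) = 956)
Z = -1/234 (Z = 1/(-234) = -1/234 ≈ -0.0042735)
g(V) = -80453*V/234 + 1871*V**2/234 (g(V) = (((V**2 - 45*V) + V) + V)*(-1/234 + 8) = ((V**2 - 44*V) + V)*(1871/234) = (V**2 - 43*V)*(1871/234) = -80453*V/234 + 1871*V**2/234)
1/g(y) = 1/((1871/234)*956*(-43 + 956)) = 1/((1871/234)*956*913) = 1/(816530594/117) = 117/816530594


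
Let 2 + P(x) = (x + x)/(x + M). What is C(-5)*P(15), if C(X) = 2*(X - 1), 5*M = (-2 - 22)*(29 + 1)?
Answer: 1152/43 ≈ 26.791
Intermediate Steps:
M = -144 (M = ((-2 - 22)*(29 + 1))/5 = (-24*30)/5 = (1/5)*(-720) = -144)
C(X) = -2 + 2*X (C(X) = 2*(-1 + X) = -2 + 2*X)
P(x) = -2 + 2*x/(-144 + x) (P(x) = -2 + (x + x)/(x - 144) = -2 + (2*x)/(-144 + x) = -2 + 2*x/(-144 + x))
C(-5)*P(15) = (-2 + 2*(-5))*(288/(-144 + 15)) = (-2 - 10)*(288/(-129)) = -3456*(-1)/129 = -12*(-96/43) = 1152/43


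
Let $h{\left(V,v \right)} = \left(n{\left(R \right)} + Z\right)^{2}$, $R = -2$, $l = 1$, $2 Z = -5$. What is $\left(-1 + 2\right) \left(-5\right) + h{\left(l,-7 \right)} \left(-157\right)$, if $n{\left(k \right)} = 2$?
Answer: $- \frac{177}{4} \approx -44.25$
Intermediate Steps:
$Z = - \frac{5}{2}$ ($Z = \frac{1}{2} \left(-5\right) = - \frac{5}{2} \approx -2.5$)
$h{\left(V,v \right)} = \frac{1}{4}$ ($h{\left(V,v \right)} = \left(2 - \frac{5}{2}\right)^{2} = \left(- \frac{1}{2}\right)^{2} = \frac{1}{4}$)
$\left(-1 + 2\right) \left(-5\right) + h{\left(l,-7 \right)} \left(-157\right) = \left(-1 + 2\right) \left(-5\right) + \frac{1}{4} \left(-157\right) = 1 \left(-5\right) - \frac{157}{4} = -5 - \frac{157}{4} = - \frac{177}{4}$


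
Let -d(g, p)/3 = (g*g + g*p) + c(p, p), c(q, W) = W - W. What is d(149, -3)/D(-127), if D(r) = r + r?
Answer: 32631/127 ≈ 256.94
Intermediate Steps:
c(q, W) = 0
D(r) = 2*r
d(g, p) = -3*g**2 - 3*g*p (d(g, p) = -3*((g*g + g*p) + 0) = -3*((g**2 + g*p) + 0) = -3*(g**2 + g*p) = -3*g**2 - 3*g*p)
d(149, -3)/D(-127) = (3*149*(-1*149 - 1*(-3)))/((2*(-127))) = (3*149*(-149 + 3))/(-254) = (3*149*(-146))*(-1/254) = -65262*(-1/254) = 32631/127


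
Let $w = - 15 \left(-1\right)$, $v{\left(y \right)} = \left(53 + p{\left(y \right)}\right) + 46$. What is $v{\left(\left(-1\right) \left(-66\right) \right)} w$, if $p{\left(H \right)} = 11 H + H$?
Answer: $13365$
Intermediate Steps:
$p{\left(H \right)} = 12 H$
$v{\left(y \right)} = 99 + 12 y$ ($v{\left(y \right)} = \left(53 + 12 y\right) + 46 = 99 + 12 y$)
$w = 15$ ($w = \left(-1\right) \left(-15\right) = 15$)
$v{\left(\left(-1\right) \left(-66\right) \right)} w = \left(99 + 12 \left(\left(-1\right) \left(-66\right)\right)\right) 15 = \left(99 + 12 \cdot 66\right) 15 = \left(99 + 792\right) 15 = 891 \cdot 15 = 13365$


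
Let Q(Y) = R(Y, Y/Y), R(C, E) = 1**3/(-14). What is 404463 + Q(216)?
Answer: 5662481/14 ≈ 4.0446e+5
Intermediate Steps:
R(C, E) = -1/14 (R(C, E) = 1*(-1/14) = -1/14)
Q(Y) = -1/14
404463 + Q(216) = 404463 - 1/14 = 5662481/14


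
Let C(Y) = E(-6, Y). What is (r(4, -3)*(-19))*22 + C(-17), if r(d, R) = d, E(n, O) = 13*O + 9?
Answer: -1884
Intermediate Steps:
E(n, O) = 9 + 13*O
C(Y) = 9 + 13*Y
(r(4, -3)*(-19))*22 + C(-17) = (4*(-19))*22 + (9 + 13*(-17)) = -76*22 + (9 - 221) = -1672 - 212 = -1884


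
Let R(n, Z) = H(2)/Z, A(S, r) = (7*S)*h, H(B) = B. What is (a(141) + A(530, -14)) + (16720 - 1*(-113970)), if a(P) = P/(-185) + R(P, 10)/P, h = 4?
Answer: 3796130206/26085 ≈ 1.4553e+5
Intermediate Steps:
A(S, r) = 28*S (A(S, r) = (7*S)*4 = 28*S)
R(n, Z) = 2/Z
a(P) = -P/185 + 1/(5*P) (a(P) = P/(-185) + (2/10)/P = P*(-1/185) + (2*(⅒))/P = -P/185 + 1/(5*P))
(a(141) + A(530, -14)) + (16720 - 1*(-113970)) = ((1/185)*(37 - 1*141²)/141 + 28*530) + (16720 - 1*(-113970)) = ((1/185)*(1/141)*(37 - 1*19881) + 14840) + (16720 + 113970) = ((1/185)*(1/141)*(37 - 19881) + 14840) + 130690 = ((1/185)*(1/141)*(-19844) + 14840) + 130690 = (-19844/26085 + 14840) + 130690 = 387081556/26085 + 130690 = 3796130206/26085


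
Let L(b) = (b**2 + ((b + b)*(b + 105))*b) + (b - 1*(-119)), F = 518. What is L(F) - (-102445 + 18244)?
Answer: 334684866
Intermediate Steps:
L(b) = 119 + b + b**2 + 2*b**2*(105 + b) (L(b) = (b**2 + ((2*b)*(105 + b))*b) + (b + 119) = (b**2 + (2*b*(105 + b))*b) + (119 + b) = (b**2 + 2*b**2*(105 + b)) + (119 + b) = 119 + b + b**2 + 2*b**2*(105 + b))
L(F) - (-102445 + 18244) = (119 + 518 + 2*518**3 + 211*518**2) - (-102445 + 18244) = (119 + 518 + 2*138991832 + 211*268324) - 1*(-84201) = (119 + 518 + 277983664 + 56616364) + 84201 = 334600665 + 84201 = 334684866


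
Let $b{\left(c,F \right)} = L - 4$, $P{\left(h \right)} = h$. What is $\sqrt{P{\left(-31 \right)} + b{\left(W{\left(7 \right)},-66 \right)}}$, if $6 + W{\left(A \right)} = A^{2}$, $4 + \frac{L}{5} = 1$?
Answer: $5 i \sqrt{2} \approx 7.0711 i$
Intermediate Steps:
$L = -15$ ($L = -20 + 5 \cdot 1 = -20 + 5 = -15$)
$W{\left(A \right)} = -6 + A^{2}$
$b{\left(c,F \right)} = -19$ ($b{\left(c,F \right)} = -15 - 4 = -19$)
$\sqrt{P{\left(-31 \right)} + b{\left(W{\left(7 \right)},-66 \right)}} = \sqrt{-31 - 19} = \sqrt{-50} = 5 i \sqrt{2}$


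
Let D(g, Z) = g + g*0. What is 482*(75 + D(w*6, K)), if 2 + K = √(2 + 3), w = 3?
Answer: 44826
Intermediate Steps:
K = -2 + √5 (K = -2 + √(2 + 3) = -2 + √5 ≈ 0.23607)
D(g, Z) = g (D(g, Z) = g + 0 = g)
482*(75 + D(w*6, K)) = 482*(75 + 3*6) = 482*(75 + 18) = 482*93 = 44826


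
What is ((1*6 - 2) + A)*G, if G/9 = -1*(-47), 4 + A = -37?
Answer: -15651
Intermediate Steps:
A = -41 (A = -4 - 37 = -41)
G = 423 (G = 9*(-1*(-47)) = 9*47 = 423)
((1*6 - 2) + A)*G = ((1*6 - 2) - 41)*423 = ((6 - 2) - 41)*423 = (4 - 41)*423 = -37*423 = -15651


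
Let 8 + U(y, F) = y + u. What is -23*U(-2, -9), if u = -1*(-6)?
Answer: 92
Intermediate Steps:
u = 6
U(y, F) = -2 + y (U(y, F) = -8 + (y + 6) = -8 + (6 + y) = -2 + y)
-23*U(-2, -9) = -23*(-2 - 2) = -23*(-4) = 92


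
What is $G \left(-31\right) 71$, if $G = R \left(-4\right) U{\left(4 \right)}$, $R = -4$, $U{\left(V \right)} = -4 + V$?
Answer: $0$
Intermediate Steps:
$G = 0$ ($G = \left(-4\right) \left(-4\right) \left(-4 + 4\right) = 16 \cdot 0 = 0$)
$G \left(-31\right) 71 = 0 \left(-31\right) 71 = 0 \cdot 71 = 0$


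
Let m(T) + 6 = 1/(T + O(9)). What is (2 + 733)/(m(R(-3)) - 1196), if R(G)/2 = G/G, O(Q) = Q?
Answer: -2695/4407 ≈ -0.61153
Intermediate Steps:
R(G) = 2 (R(G) = 2*(G/G) = 2*1 = 2)
m(T) = -6 + 1/(9 + T) (m(T) = -6 + 1/(T + 9) = -6 + 1/(9 + T))
(2 + 733)/(m(R(-3)) - 1196) = (2 + 733)/((-53 - 6*2)/(9 + 2) - 1196) = 735/((-53 - 12)/11 - 1196) = 735/((1/11)*(-65) - 1196) = 735/(-65/11 - 1196) = 735/(-13221/11) = 735*(-11/13221) = -2695/4407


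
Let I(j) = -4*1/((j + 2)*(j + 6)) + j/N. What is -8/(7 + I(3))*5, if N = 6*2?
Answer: -7200/1289 ≈ -5.5857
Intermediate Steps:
N = 12
I(j) = j/12 - 4/((2 + j)*(6 + j)) (I(j) = -4*1/((j + 2)*(j + 6)) + j/12 = -4*1/((2 + j)*(6 + j)) + j*(1/12) = -4/((2 + j)*(6 + j)) + j/12 = j/12 - 4/((2 + j)*(6 + j)))
-8/(7 + I(3))*5 = -8/(7 + (-48 + 3³ + 8*3² + 12*3)/(12*(12 + 3² + 8*3)))*5 = -8/(7 + (-48 + 27 + 8*9 + 36)/(12*(12 + 9 + 24)))*5 = -8/(7 + (1/12)*(-48 + 27 + 72 + 36)/45)*5 = -8/(7 + (1/12)*(1/45)*87)*5 = -8/(7 + 29/180)*5 = -8/1289/180*5 = -8*180/1289*5 = -1440/1289*5 = -7200/1289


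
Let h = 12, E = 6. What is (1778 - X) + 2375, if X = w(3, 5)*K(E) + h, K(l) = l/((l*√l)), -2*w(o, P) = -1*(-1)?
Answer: 4141 + √6/12 ≈ 4141.2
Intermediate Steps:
w(o, P) = -½ (w(o, P) = -(-1)*(-1)/2 = -½*1 = -½)
K(l) = l^(-½) (K(l) = l/(l^(3/2)) = l/l^(3/2) = l^(-½))
X = 12 - √6/12 (X = -√6/12 + 12 = 12 - √6/12 ≈ 11.796)
(1778 - X) + 2375 = (1778 - (12 - √6/12)) + 2375 = (1778 + (-12 + √6/12)) + 2375 = (1766 + √6/12) + 2375 = 4141 + √6/12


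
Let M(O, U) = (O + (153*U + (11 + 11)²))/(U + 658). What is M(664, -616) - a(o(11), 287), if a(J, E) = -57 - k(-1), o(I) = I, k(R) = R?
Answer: -6482/3 ≈ -2160.7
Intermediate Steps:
M(O, U) = (484 + O + 153*U)/(658 + U) (M(O, U) = (O + (153*U + 22²))/(658 + U) = (O + (153*U + 484))/(658 + U) = (O + (484 + 153*U))/(658 + U) = (484 + O + 153*U)/(658 + U))
a(J, E) = -56 (a(J, E) = -57 - 1*(-1) = -57 + 1 = -56)
M(664, -616) - a(o(11), 287) = (484 + 664 + 153*(-616))/(658 - 616) - 1*(-56) = (484 + 664 - 94248)/42 + 56 = (1/42)*(-93100) + 56 = -6650/3 + 56 = -6482/3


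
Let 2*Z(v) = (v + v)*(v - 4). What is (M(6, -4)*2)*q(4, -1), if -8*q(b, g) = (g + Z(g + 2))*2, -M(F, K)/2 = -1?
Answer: 4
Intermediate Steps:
M(F, K) = 2 (M(F, K) = -2*(-1) = 2)
Z(v) = v*(-4 + v) (Z(v) = ((v + v)*(v - 4))/2 = ((2*v)*(-4 + v))/2 = (2*v*(-4 + v))/2 = v*(-4 + v))
q(b, g) = -g/4 - (-2 + g)*(2 + g)/4 (q(b, g) = -(g + (g + 2)*(-4 + (g + 2)))*2/8 = -(g + (2 + g)*(-4 + (2 + g)))*2/8 = -(g + (2 + g)*(-2 + g))*2/8 = -(g + (-2 + g)*(2 + g))*2/8 = -(2*g + 2*(-2 + g)*(2 + g))/8 = -g/4 - (-2 + g)*(2 + g)/4)
(M(6, -4)*2)*q(4, -1) = (2*2)*(1 - 1/4*(-1) - 1/4*(-1)**2) = 4*(1 + 1/4 - 1/4*1) = 4*(1 + 1/4 - 1/4) = 4*1 = 4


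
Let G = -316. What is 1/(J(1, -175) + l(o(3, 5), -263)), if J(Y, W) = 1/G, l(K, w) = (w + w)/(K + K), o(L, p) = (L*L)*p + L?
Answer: -3792/20789 ≈ -0.18240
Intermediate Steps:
o(L, p) = L + p*L**2 (o(L, p) = L**2*p + L = p*L**2 + L = L + p*L**2)
l(K, w) = w/K (l(K, w) = (2*w)/((2*K)) = (2*w)*(1/(2*K)) = w/K)
J(Y, W) = -1/316 (J(Y, W) = 1/(-316) = -1/316)
1/(J(1, -175) + l(o(3, 5), -263)) = 1/(-1/316 - 263*1/(3*(1 + 3*5))) = 1/(-1/316 - 263*1/(3*(1 + 15))) = 1/(-1/316 - 263/(3*16)) = 1/(-1/316 - 263/48) = 1/(-20789/3792) = -3792/20789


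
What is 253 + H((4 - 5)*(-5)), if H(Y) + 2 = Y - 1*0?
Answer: 256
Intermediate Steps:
H(Y) = -2 + Y (H(Y) = -2 + (Y - 1*0) = -2 + (Y + 0) = -2 + Y)
253 + H((4 - 5)*(-5)) = 253 + (-2 + (4 - 5)*(-5)) = 253 + (-2 - 1*(-5)) = 253 + (-2 + 5) = 253 + 3 = 256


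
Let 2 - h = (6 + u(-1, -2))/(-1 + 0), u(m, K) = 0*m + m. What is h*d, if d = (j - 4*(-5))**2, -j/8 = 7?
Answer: 9072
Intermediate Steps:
j = -56 (j = -8*7 = -56)
d = 1296 (d = (-56 - 4*(-5))**2 = (-56 + 20)**2 = (-36)**2 = 1296)
u(m, K) = m (u(m, K) = 0 + m = m)
h = 7 (h = 2 - (6 - 1)/(-1 + 0) = 2 - 5/(-1) = 2 - 5*(-1) = 2 - 1*(-5) = 2 + 5 = 7)
h*d = 7*1296 = 9072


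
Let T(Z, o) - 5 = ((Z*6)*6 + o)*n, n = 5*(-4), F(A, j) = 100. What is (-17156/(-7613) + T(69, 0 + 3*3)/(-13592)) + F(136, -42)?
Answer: 10960320067/103475896 ≈ 105.92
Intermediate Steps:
n = -20
T(Z, o) = 5 - 720*Z - 20*o (T(Z, o) = 5 + ((Z*6)*6 + o)*(-20) = 5 + ((6*Z)*6 + o)*(-20) = 5 + (36*Z + o)*(-20) = 5 + (o + 36*Z)*(-20) = 5 + (-720*Z - 20*o) = 5 - 720*Z - 20*o)
(-17156/(-7613) + T(69, 0 + 3*3)/(-13592)) + F(136, -42) = (-17156/(-7613) + (5 - 720*69 - 20*(0 + 3*3))/(-13592)) + 100 = (-17156*(-1/7613) + (5 - 49680 - 20*(0 + 9))*(-1/13592)) + 100 = (17156/7613 + (5 - 49680 - 20*9)*(-1/13592)) + 100 = (17156/7613 + (5 - 49680 - 180)*(-1/13592)) + 100 = (17156/7613 - 49855*(-1/13592)) + 100 = (17156/7613 + 49855/13592) + 100 = 612730467/103475896 + 100 = 10960320067/103475896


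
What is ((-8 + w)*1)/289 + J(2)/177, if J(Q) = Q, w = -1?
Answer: -1015/51153 ≈ -0.019842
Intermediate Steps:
((-8 + w)*1)/289 + J(2)/177 = ((-8 - 1)*1)/289 + 2/177 = -9*1*(1/289) + 2*(1/177) = -9*1/289 + 2/177 = -9/289 + 2/177 = -1015/51153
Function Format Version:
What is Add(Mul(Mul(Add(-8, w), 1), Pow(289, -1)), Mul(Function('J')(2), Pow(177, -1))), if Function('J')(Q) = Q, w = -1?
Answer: Rational(-1015, 51153) ≈ -0.019842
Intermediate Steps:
Add(Mul(Mul(Add(-8, w), 1), Pow(289, -1)), Mul(Function('J')(2), Pow(177, -1))) = Add(Mul(Mul(Add(-8, -1), 1), Pow(289, -1)), Mul(2, Pow(177, -1))) = Add(Mul(Mul(-9, 1), Rational(1, 289)), Mul(2, Rational(1, 177))) = Add(Mul(-9, Rational(1, 289)), Rational(2, 177)) = Add(Rational(-9, 289), Rational(2, 177)) = Rational(-1015, 51153)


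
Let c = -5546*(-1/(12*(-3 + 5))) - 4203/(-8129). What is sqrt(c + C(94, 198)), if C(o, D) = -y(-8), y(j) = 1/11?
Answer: sqrt(550738571295)/48774 ≈ 15.215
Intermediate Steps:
y(j) = 1/11
c = 22592153/97548 (c = -5546/(2*(-12)) - 4203*(-1/8129) = -5546/(-24) + 4203/8129 = -5546*(-1/24) + 4203/8129 = 2773/12 + 4203/8129 = 22592153/97548 ≈ 231.60)
C(o, D) = -1/11 (C(o, D) = -1*1/11 = -1/11)
sqrt(c + C(94, 198)) = sqrt(22592153/97548 - 1/11) = sqrt(22583285/97548) = sqrt(550738571295)/48774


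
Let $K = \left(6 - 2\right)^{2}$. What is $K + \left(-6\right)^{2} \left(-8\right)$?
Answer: $-272$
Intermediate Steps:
$K = 16$ ($K = 4^{2} = 16$)
$K + \left(-6\right)^{2} \left(-8\right) = 16 + \left(-6\right)^{2} \left(-8\right) = 16 + 36 \left(-8\right) = 16 - 288 = -272$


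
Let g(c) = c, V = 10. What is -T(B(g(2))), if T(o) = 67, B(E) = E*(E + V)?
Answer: -67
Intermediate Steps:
B(E) = E*(10 + E) (B(E) = E*(E + 10) = E*(10 + E))
-T(B(g(2))) = -1*67 = -67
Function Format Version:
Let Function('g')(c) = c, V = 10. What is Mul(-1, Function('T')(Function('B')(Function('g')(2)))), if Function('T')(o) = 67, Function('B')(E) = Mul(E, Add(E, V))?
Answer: -67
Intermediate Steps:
Function('B')(E) = Mul(E, Add(10, E)) (Function('B')(E) = Mul(E, Add(E, 10)) = Mul(E, Add(10, E)))
Mul(-1, Function('T')(Function('B')(Function('g')(2)))) = Mul(-1, 67) = -67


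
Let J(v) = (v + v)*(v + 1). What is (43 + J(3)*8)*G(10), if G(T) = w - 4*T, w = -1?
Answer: -9635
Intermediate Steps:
J(v) = 2*v*(1 + v) (J(v) = (2*v)*(1 + v) = 2*v*(1 + v))
G(T) = -1 - 4*T
(43 + J(3)*8)*G(10) = (43 + (2*3*(1 + 3))*8)*(-1 - 4*10) = (43 + (2*3*4)*8)*(-1 - 40) = (43 + 24*8)*(-41) = (43 + 192)*(-41) = 235*(-41) = -9635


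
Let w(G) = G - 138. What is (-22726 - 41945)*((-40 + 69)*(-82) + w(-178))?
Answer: 174223674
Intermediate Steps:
w(G) = -138 + G
(-22726 - 41945)*((-40 + 69)*(-82) + w(-178)) = (-22726 - 41945)*((-40 + 69)*(-82) + (-138 - 178)) = -64671*(29*(-82) - 316) = -64671*(-2378 - 316) = -64671*(-2694) = 174223674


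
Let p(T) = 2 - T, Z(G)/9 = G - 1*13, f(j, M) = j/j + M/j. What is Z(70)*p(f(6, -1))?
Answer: 1197/2 ≈ 598.50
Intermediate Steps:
f(j, M) = 1 + M/j
Z(G) = -117 + 9*G (Z(G) = 9*(G - 1*13) = 9*(G - 13) = 9*(-13 + G) = -117 + 9*G)
Z(70)*p(f(6, -1)) = (-117 + 9*70)*(2 - (-1 + 6)/6) = (-117 + 630)*(2 - 5/6) = 513*(2 - 1*5/6) = 513*(2 - 5/6) = 513*(7/6) = 1197/2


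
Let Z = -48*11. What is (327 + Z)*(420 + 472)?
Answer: -179292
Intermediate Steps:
Z = -528 (Z = -8*66 = -528)
(327 + Z)*(420 + 472) = (327 - 528)*(420 + 472) = -201*892 = -179292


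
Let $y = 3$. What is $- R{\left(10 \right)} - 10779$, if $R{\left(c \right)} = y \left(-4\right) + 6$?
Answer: $-10773$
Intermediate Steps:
$R{\left(c \right)} = -6$ ($R{\left(c \right)} = 3 \left(-4\right) + 6 = -12 + 6 = -6$)
$- R{\left(10 \right)} - 10779 = \left(-1\right) \left(-6\right) - 10779 = 6 - 10779 = -10773$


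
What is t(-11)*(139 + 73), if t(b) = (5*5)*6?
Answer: 31800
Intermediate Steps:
t(b) = 150 (t(b) = 25*6 = 150)
t(-11)*(139 + 73) = 150*(139 + 73) = 150*212 = 31800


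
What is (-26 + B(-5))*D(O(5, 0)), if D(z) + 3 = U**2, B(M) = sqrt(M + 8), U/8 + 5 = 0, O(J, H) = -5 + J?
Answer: -41522 + 1597*sqrt(3) ≈ -38756.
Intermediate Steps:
U = -40 (U = -40 + 8*0 = -40 + 0 = -40)
B(M) = sqrt(8 + M)
D(z) = 1597 (D(z) = -3 + (-40)**2 = -3 + 1600 = 1597)
(-26 + B(-5))*D(O(5, 0)) = (-26 + sqrt(8 - 5))*1597 = (-26 + sqrt(3))*1597 = -41522 + 1597*sqrt(3)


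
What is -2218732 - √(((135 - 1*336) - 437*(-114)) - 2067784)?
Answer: -2218732 - I*√2018167 ≈ -2.2187e+6 - 1420.6*I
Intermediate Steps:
-2218732 - √(((135 - 1*336) - 437*(-114)) - 2067784) = -2218732 - √(((135 - 336) + 49818) - 2067784) = -2218732 - √((-201 + 49818) - 2067784) = -2218732 - √(49617 - 2067784) = -2218732 - √(-2018167) = -2218732 - I*√2018167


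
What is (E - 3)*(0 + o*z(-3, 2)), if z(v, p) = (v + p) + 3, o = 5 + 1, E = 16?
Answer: 156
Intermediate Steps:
o = 6
z(v, p) = 3 + p + v (z(v, p) = (p + v) + 3 = 3 + p + v)
(E - 3)*(0 + o*z(-3, 2)) = (16 - 3)*(0 + 6*(3 + 2 - 3)) = 13*(0 + 6*2) = 13*(0 + 12) = 13*12 = 156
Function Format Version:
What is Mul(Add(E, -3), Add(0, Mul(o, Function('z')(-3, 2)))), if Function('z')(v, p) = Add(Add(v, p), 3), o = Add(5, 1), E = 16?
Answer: 156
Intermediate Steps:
o = 6
Function('z')(v, p) = Add(3, p, v) (Function('z')(v, p) = Add(Add(p, v), 3) = Add(3, p, v))
Mul(Add(E, -3), Add(0, Mul(o, Function('z')(-3, 2)))) = Mul(Add(16, -3), Add(0, Mul(6, Add(3, 2, -3)))) = Mul(13, Add(0, Mul(6, 2))) = Mul(13, Add(0, 12)) = Mul(13, 12) = 156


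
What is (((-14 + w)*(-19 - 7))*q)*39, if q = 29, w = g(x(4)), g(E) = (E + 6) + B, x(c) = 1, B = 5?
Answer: 58812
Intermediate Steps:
g(E) = 11 + E (g(E) = (E + 6) + 5 = (6 + E) + 5 = 11 + E)
w = 12 (w = 11 + 1 = 12)
(((-14 + w)*(-19 - 7))*q)*39 = (((-14 + 12)*(-19 - 7))*29)*39 = (-2*(-26)*29)*39 = (52*29)*39 = 1508*39 = 58812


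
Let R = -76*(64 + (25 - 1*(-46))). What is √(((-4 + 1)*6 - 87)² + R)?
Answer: 3*√85 ≈ 27.659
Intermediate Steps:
R = -10260 (R = -76*(64 + (25 + 46)) = -76*(64 + 71) = -76*135 = -10260)
√(((-4 + 1)*6 - 87)² + R) = √(((-4 + 1)*6 - 87)² - 10260) = √((-3*6 - 87)² - 10260) = √((-18 - 87)² - 10260) = √((-105)² - 10260) = √(11025 - 10260) = √765 = 3*√85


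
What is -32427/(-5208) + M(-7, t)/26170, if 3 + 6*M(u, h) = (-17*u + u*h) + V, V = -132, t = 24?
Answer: 424227439/68146680 ≈ 6.2252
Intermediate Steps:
M(u, h) = -45/2 - 17*u/6 + h*u/6 (M(u, h) = -½ + ((-17*u + u*h) - 132)/6 = -½ + ((-17*u + h*u) - 132)/6 = -½ + (-132 - 17*u + h*u)/6 = -½ + (-22 - 17*u/6 + h*u/6) = -45/2 - 17*u/6 + h*u/6)
-32427/(-5208) + M(-7, t)/26170 = -32427/(-5208) + (-45/2 - 17/6*(-7) + (⅙)*24*(-7))/26170 = -32427*(-1/5208) + (-45/2 + 119/6 - 28)*(1/26170) = 10809/1736 - 92/3*1/26170 = 10809/1736 - 46/39255 = 424227439/68146680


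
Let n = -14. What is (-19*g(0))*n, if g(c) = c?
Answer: 0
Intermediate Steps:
(-19*g(0))*n = -19*0*(-14) = 0*(-14) = 0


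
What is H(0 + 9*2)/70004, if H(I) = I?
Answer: 9/35002 ≈ 0.00025713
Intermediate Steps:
H(0 + 9*2)/70004 = (0 + 9*2)/70004 = (0 + 18)*(1/70004) = 18*(1/70004) = 9/35002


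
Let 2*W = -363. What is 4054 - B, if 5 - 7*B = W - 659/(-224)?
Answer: 6315555/1568 ≈ 4027.8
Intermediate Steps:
W = -363/2 (W = (1/2)*(-363) = -363/2 ≈ -181.50)
B = 41117/1568 (B = 5/7 - (-363/2 - 659/(-224))/7 = 5/7 - (-363/2 - 659*(-1/224))/7 = 5/7 - (-363/2 + 659/224)/7 = 5/7 - 1/7*(-39997/224) = 5/7 + 39997/1568 = 41117/1568 ≈ 26.223)
4054 - B = 4054 - 1*41117/1568 = 4054 - 41117/1568 = 6315555/1568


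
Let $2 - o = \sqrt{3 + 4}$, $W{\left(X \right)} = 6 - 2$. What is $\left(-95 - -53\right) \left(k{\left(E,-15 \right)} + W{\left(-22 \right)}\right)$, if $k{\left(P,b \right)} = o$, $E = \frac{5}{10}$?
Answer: $-252 + 42 \sqrt{7} \approx -140.88$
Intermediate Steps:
$W{\left(X \right)} = 4$ ($W{\left(X \right)} = 6 - 2 = 4$)
$E = \frac{1}{2}$ ($E = 5 \cdot \frac{1}{10} = \frac{1}{2} \approx 0.5$)
$o = 2 - \sqrt{7}$ ($o = 2 - \sqrt{3 + 4} = 2 - \sqrt{7} \approx -0.64575$)
$k{\left(P,b \right)} = 2 - \sqrt{7}$
$\left(-95 - -53\right) \left(k{\left(E,-15 \right)} + W{\left(-22 \right)}\right) = \left(-95 - -53\right) \left(\left(2 - \sqrt{7}\right) + 4\right) = \left(-95 + 53\right) \left(6 - \sqrt{7}\right) = - 42 \left(6 - \sqrt{7}\right) = -252 + 42 \sqrt{7}$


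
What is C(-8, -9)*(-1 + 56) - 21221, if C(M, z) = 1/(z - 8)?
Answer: -360812/17 ≈ -21224.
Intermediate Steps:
C(M, z) = 1/(-8 + z)
C(-8, -9)*(-1 + 56) - 21221 = (-1 + 56)/(-8 - 9) - 21221 = 55/(-17) - 21221 = -1/17*55 - 21221 = -55/17 - 21221 = -360812/17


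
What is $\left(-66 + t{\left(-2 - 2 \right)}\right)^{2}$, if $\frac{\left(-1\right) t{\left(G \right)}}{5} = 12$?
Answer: $15876$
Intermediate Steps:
$t{\left(G \right)} = -60$ ($t{\left(G \right)} = \left(-5\right) 12 = -60$)
$\left(-66 + t{\left(-2 - 2 \right)}\right)^{2} = \left(-66 - 60\right)^{2} = \left(-126\right)^{2} = 15876$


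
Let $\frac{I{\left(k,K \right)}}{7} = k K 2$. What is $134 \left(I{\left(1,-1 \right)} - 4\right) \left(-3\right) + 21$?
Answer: $7257$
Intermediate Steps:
$I{\left(k,K \right)} = 14 K k$ ($I{\left(k,K \right)} = 7 k K 2 = 7 K k 2 = 7 \cdot 2 K k = 14 K k$)
$134 \left(I{\left(1,-1 \right)} - 4\right) \left(-3\right) + 21 = 134 \left(14 \left(-1\right) 1 - 4\right) \left(-3\right) + 21 = 134 \left(-14 - 4\right) \left(-3\right) + 21 = 134 \left(\left(-18\right) \left(-3\right)\right) + 21 = 134 \cdot 54 + 21 = 7236 + 21 = 7257$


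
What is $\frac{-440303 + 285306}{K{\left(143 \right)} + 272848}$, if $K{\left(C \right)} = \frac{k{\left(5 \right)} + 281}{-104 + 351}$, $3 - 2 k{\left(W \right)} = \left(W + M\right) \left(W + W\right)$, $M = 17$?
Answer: $- \frac{76568518}{134787257} \approx -0.56807$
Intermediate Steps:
$k{\left(W \right)} = \frac{3}{2} - W \left(17 + W\right)$ ($k{\left(W \right)} = \frac{3}{2} - \frac{\left(W + 17\right) \left(W + W\right)}{2} = \frac{3}{2} - \frac{\left(17 + W\right) 2 W}{2} = \frac{3}{2} - \frac{2 W \left(17 + W\right)}{2} = \frac{3}{2} - W \left(17 + W\right)$)
$K{\left(C \right)} = \frac{345}{494}$ ($K{\left(C \right)} = \frac{\left(\frac{3}{2} - 5^{2} - 85\right) + 281}{-104 + 351} = \frac{\left(\frac{3}{2} - 25 - 85\right) + 281}{247} = \left(\left(\frac{3}{2} - 25 - 85\right) + 281\right) \frac{1}{247} = \left(- \frac{217}{2} + 281\right) \frac{1}{247} = \frac{345}{2} \cdot \frac{1}{247} = \frac{345}{494}$)
$\frac{-440303 + 285306}{K{\left(143 \right)} + 272848} = \frac{-440303 + 285306}{\frac{345}{494} + 272848} = - \frac{154997}{\frac{134787257}{494}} = \left(-154997\right) \frac{494}{134787257} = - \frac{76568518}{134787257}$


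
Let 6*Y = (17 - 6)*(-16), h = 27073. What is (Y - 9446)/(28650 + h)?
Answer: -28426/167169 ≈ -0.17004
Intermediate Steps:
Y = -88/3 (Y = ((17 - 6)*(-16))/6 = (11*(-16))/6 = (⅙)*(-176) = -88/3 ≈ -29.333)
(Y - 9446)/(28650 + h) = (-88/3 - 9446)/(28650 + 27073) = -28426/3/55723 = -28426/3*1/55723 = -28426/167169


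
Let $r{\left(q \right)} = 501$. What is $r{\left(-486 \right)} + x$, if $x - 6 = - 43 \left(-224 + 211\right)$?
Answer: $1066$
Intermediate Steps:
$x = 565$ ($x = 6 - 43 \left(-224 + 211\right) = 6 - -559 = 6 + 559 = 565$)
$r{\left(-486 \right)} + x = 501 + 565 = 1066$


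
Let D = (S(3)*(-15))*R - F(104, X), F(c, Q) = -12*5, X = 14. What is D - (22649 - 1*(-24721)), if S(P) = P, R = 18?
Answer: -48120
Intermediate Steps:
F(c, Q) = -60
D = -750 (D = (3*(-15))*18 - 1*(-60) = -45*18 + 60 = -810 + 60 = -750)
D - (22649 - 1*(-24721)) = -750 - (22649 - 1*(-24721)) = -750 - (22649 + 24721) = -750 - 1*47370 = -750 - 47370 = -48120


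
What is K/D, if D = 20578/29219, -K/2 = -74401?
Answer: 2173922819/10289 ≈ 2.1129e+5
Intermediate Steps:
K = 148802 (K = -2*(-74401) = 148802)
D = 20578/29219 (D = 20578*(1/29219) = 20578/29219 ≈ 0.70427)
K/D = 148802/(20578/29219) = 148802*(29219/20578) = 2173922819/10289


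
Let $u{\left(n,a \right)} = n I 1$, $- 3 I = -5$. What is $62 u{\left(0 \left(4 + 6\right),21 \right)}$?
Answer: $0$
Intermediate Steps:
$I = \frac{5}{3}$ ($I = \left(- \frac{1}{3}\right) \left(-5\right) = \frac{5}{3} \approx 1.6667$)
$u{\left(n,a \right)} = \frac{5 n}{3}$ ($u{\left(n,a \right)} = n \frac{5}{3} \cdot 1 = \frac{5 n}{3} \cdot 1 = \frac{5 n}{3}$)
$62 u{\left(0 \left(4 + 6\right),21 \right)} = 62 \frac{5 \cdot 0 \left(4 + 6\right)}{3} = 62 \frac{5 \cdot 0 \cdot 10}{3} = 62 \cdot \frac{5}{3} \cdot 0 = 62 \cdot 0 = 0$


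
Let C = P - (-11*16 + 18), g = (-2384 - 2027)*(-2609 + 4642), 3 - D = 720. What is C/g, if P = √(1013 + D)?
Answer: -158/8967563 - 2*√74/8967563 ≈ -1.9538e-5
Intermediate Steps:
D = -717 (D = 3 - 1*720 = 3 - 720 = -717)
P = 2*√74 (P = √(1013 - 717) = √296 = 2*√74 ≈ 17.205)
g = -8967563 (g = -4411*2033 = -8967563)
C = 158 + 2*√74 (C = 2*√74 - (-11*16 + 18) = 2*√74 - (-176 + 18) = 2*√74 - 1*(-158) = 2*√74 + 158 = 158 + 2*√74 ≈ 175.20)
C/g = (158 + 2*√74)/(-8967563) = (158 + 2*√74)*(-1/8967563) = -158/8967563 - 2*√74/8967563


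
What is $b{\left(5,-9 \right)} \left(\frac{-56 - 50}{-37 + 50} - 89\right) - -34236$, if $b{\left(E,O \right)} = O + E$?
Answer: $\frac{450120}{13} \approx 34625.0$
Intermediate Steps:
$b{\left(E,O \right)} = E + O$
$b{\left(5,-9 \right)} \left(\frac{-56 - 50}{-37 + 50} - 89\right) - -34236 = \left(5 - 9\right) \left(\frac{-56 - 50}{-37 + 50} - 89\right) - -34236 = - 4 \left(- \frac{106}{13} - 89\right) + 34236 = \left(-4\right) \left(- \frac{1263}{13}\right) + 34236 = \frac{5052}{13} + 34236 = \frac{450120}{13}$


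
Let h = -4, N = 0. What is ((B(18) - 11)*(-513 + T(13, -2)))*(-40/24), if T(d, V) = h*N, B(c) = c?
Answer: 5985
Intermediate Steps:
T(d, V) = 0 (T(d, V) = -4*0 = 0)
((B(18) - 11)*(-513 + T(13, -2)))*(-40/24) = ((18 - 11)*(-513 + 0))*(-40/24) = (7*(-513))*(-40*1/24) = -3591*(-5/3) = 5985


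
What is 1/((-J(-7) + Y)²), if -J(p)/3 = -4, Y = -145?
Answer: 1/24649 ≈ 4.0570e-5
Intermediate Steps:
J(p) = 12 (J(p) = -3*(-4) = 12)
1/((-J(-7) + Y)²) = 1/((-1*12 - 145)²) = 1/((-12 - 145)²) = 1/((-157)²) = 1/24649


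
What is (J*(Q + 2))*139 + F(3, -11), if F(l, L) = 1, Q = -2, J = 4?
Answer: 1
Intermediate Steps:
(J*(Q + 2))*139 + F(3, -11) = (4*(-2 + 2))*139 + 1 = (4*0)*139 + 1 = 0*139 + 1 = 0 + 1 = 1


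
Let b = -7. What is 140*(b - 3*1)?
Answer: -1400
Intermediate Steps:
140*(b - 3*1) = 140*(-7 - 3*1) = 140*(-7 - 3) = 140*(-10) = -1400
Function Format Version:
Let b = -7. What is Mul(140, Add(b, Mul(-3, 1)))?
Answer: -1400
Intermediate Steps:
Mul(140, Add(b, Mul(-3, 1))) = Mul(140, Add(-7, Mul(-3, 1))) = Mul(140, Add(-7, -3)) = Mul(140, -10) = -1400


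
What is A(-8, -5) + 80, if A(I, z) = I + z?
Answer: 67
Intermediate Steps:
A(-8, -5) + 80 = (-8 - 5) + 80 = -13 + 80 = 67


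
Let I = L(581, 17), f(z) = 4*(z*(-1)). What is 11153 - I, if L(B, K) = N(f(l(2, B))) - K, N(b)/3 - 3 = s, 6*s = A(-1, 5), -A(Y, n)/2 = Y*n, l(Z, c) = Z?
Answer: 11156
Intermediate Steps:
A(Y, n) = -2*Y*n
f(z) = -4*z (f(z) = 4*(-z) = -4*z)
s = 5/3 (s = (-2*(-1)*5)/6 = (⅙)*10 = 5/3 ≈ 1.6667)
N(b) = 14 (N(b) = 9 + 3*(5/3) = 9 + 5 = 14)
L(B, K) = 14 - K
I = -3 (I = 14 - 1*17 = 14 - 17 = -3)
11153 - I = 11153 - 1*(-3) = 11153 + 3 = 11156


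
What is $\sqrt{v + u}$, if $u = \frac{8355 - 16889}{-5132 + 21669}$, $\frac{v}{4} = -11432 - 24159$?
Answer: $\frac{i \sqrt{38932761467074}}{16537} \approx 377.31 i$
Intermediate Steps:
$v = -142364$ ($v = 4 \left(-11432 - 24159\right) = 4 \left(-35591\right) = -142364$)
$u = - \frac{8534}{16537} \approx -0.51606$
$\sqrt{v + u} = \sqrt{-142364 - \frac{8534}{16537}} = \sqrt{- \frac{2354282002}{16537}} = \frac{i \sqrt{38932761467074}}{16537}$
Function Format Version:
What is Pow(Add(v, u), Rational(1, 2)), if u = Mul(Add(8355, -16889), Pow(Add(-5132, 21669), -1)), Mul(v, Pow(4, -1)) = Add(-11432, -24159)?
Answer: Mul(Rational(1, 16537), I, Pow(38932761467074, Rational(1, 2))) ≈ Mul(377.31, I)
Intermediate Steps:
v = -142364 (v = Mul(4, Add(-11432, -24159)) = Mul(4, -35591) = -142364)
u = Rational(-8534, 16537) (u = Mul(-8534, Pow(16537, -1)) = Mul(-8534, Rational(1, 16537)) = Rational(-8534, 16537) ≈ -0.51606)
Pow(Add(v, u), Rational(1, 2)) = Pow(Add(-142364, Rational(-8534, 16537)), Rational(1, 2)) = Pow(Rational(-2354282002, 16537), Rational(1, 2)) = Mul(Rational(1, 16537), I, Pow(38932761467074, Rational(1, 2)))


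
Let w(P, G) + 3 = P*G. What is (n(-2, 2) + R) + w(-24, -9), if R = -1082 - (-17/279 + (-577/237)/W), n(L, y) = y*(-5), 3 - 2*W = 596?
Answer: -11488116050/13070313 ≈ -878.95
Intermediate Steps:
W = -593/2 (W = 3/2 - 1/2*596 = 3/2 - 298 = -593/2 ≈ -296.50)
w(P, G) = -3 + G*P (w(P, G) = -3 + P*G = -3 + G*P)
n(L, y) = -5*y
R = -14141389589/13070313 (R = -1082 - (-17/279 + (-577/237)/(-593/2)) = -1082 - (-17*1/279 - 577*1/237*(-2/593)) = -1082 - (-17/279 - 577/237*(-2/593)) = -1082 - (-17/279 + 1154/140541) = -1082 - 1*(-689077/13070313) = -1082 + 689077/13070313 = -14141389589/13070313 ≈ -1081.9)
(n(-2, 2) + R) + w(-24, -9) = (-5*2 - 14141389589/13070313) + (-3 - 9*(-24)) = (-10 - 14141389589/13070313) + (-3 + 216) = -14272092719/13070313 + 213 = -11488116050/13070313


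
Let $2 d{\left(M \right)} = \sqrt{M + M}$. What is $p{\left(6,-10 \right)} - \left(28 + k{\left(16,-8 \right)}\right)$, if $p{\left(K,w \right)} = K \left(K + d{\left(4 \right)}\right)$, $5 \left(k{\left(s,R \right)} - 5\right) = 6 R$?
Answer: $\frac{63}{5} + 6 \sqrt{2} \approx 21.085$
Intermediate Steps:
$k{\left(s,R \right)} = 5 + \frac{6 R}{5}$
$d{\left(M \right)} = \frac{\sqrt{2} \sqrt{M}}{2}$ ($d{\left(M \right)} = \frac{\sqrt{M + M}}{2} = \frac{\sqrt{2 M}}{2} = \frac{\sqrt{2} \sqrt{M}}{2}$)
$p{\left(K,w \right)} = K \left(K + \sqrt{2}\right)$ ($p{\left(K,w \right)} = K \left(K + \frac{\sqrt{2} \sqrt{4}}{2}\right) = K \left(K + \frac{1}{2} \sqrt{2} \cdot 2\right) = K \left(K + \sqrt{2}\right)$)
$p{\left(6,-10 \right)} - \left(28 + k{\left(16,-8 \right)}\right) = 6 \left(6 + \sqrt{2}\right) - \left(33 - \frac{48}{5}\right) = \left(36 + 6 \sqrt{2}\right) - \frac{117}{5} = \frac{63}{5} + 6 \sqrt{2}$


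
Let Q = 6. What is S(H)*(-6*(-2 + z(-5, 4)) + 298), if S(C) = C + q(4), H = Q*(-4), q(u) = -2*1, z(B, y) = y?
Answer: -7436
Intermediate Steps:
q(u) = -2
H = -24 (H = 6*(-4) = -24)
S(C) = -2 + C (S(C) = C - 2 = -2 + C)
S(H)*(-6*(-2 + z(-5, 4)) + 298) = (-2 - 24)*(-6*(-2 + 4) + 298) = -26*(-6*2 + 298) = -26*(-12 + 298) = -26*286 = -7436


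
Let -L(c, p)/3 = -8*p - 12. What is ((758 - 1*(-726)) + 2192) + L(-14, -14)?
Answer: 3376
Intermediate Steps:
L(c, p) = 36 + 24*p (L(c, p) = -3*(-8*p - 12) = -3*(-12 - 8*p) = 36 + 24*p)
((758 - 1*(-726)) + 2192) + L(-14, -14) = ((758 - 1*(-726)) + 2192) + (36 + 24*(-14)) = ((758 + 726) + 2192) + (36 - 336) = (1484 + 2192) - 300 = 3676 - 300 = 3376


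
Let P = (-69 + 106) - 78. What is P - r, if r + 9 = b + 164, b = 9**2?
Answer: -277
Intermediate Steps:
b = 81
r = 236 (r = -9 + (81 + 164) = -9 + 245 = 236)
P = -41 (P = 37 - 78 = -41)
P - r = -41 - 1*236 = -41 - 236 = -277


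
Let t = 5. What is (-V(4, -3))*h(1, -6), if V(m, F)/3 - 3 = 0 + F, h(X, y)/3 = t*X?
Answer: 0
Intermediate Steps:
h(X, y) = 15*X (h(X, y) = 3*(5*X) = 15*X)
V(m, F) = 9 + 3*F (V(m, F) = 9 + 3*(0 + F) = 9 + 3*F)
(-V(4, -3))*h(1, -6) = (-(9 + 3*(-3)))*(15*1) = -(9 - 9)*15 = -1*0*15 = 0*15 = 0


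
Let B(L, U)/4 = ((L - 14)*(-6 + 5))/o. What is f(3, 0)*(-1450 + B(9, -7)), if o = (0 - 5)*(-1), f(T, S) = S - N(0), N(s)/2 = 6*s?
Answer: 0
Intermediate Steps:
N(s) = 12*s (N(s) = 2*(6*s) = 12*s)
f(T, S) = S (f(T, S) = S - 12*0 = S - 1*0 = S + 0 = S)
o = 5 (o = -5*(-1) = 5)
B(L, U) = 56/5 - 4*L/5 (B(L, U) = 4*(((L - 14)*(-6 + 5))/5) = 4*(((-14 + L)*(-1))*(1/5)) = 4*((14 - L)*(1/5)) = 4*(14/5 - L/5) = 56/5 - 4*L/5)
f(3, 0)*(-1450 + B(9, -7)) = 0*(-1450 + (56/5 - 4/5*9)) = 0*(-1450 + (56/5 - 36/5)) = 0*(-1450 + 4) = 0*(-1446) = 0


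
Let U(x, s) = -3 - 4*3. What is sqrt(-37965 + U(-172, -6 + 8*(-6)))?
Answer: 6*I*sqrt(1055) ≈ 194.88*I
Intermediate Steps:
U(x, s) = -15 (U(x, s) = -3 - 12 = -15)
sqrt(-37965 + U(-172, -6 + 8*(-6))) = sqrt(-37965 - 15) = sqrt(-37980) = 6*I*sqrt(1055)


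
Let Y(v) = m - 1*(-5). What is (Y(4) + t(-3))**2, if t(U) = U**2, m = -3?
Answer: 121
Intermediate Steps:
Y(v) = 2 (Y(v) = -3 - 1*(-5) = -3 + 5 = 2)
(Y(4) + t(-3))**2 = (2 + (-3)**2)**2 = (2 + 9)**2 = 11**2 = 121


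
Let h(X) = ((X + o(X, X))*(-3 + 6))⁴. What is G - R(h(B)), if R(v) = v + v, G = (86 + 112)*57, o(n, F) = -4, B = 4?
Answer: 11286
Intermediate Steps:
h(X) = (-12 + 3*X)⁴ (h(X) = ((X - 4)*(-3 + 6))⁴ = ((-4 + X)*3)⁴ = (-12 + 3*X)⁴)
G = 11286 (G = 198*57 = 11286)
R(v) = 2*v
G - R(h(B)) = 11286 - 2*81*(-4 + 4)⁴ = 11286 - 2*81*0⁴ = 11286 - 2*81*0 = 11286 - 2*0 = 11286 - 1*0 = 11286 + 0 = 11286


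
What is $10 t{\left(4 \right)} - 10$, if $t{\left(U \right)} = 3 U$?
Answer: $110$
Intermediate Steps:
$10 t{\left(4 \right)} - 10 = 10 \cdot 3 \cdot 4 - 10 = 10 \cdot 12 - 10 = 120 - 10 = 110$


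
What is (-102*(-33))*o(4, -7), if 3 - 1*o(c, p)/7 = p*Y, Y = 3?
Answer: 565488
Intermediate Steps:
o(c, p) = 21 - 21*p (o(c, p) = 21 - 7*p*3 = 21 - 21*p)
(-102*(-33))*o(4, -7) = (-102*(-33))*(21 - 21*(-7)) = 3366*(21 + 147) = 3366*168 = 565488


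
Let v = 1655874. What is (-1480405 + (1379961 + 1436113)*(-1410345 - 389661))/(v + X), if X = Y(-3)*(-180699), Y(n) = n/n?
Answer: -5068951576849/1475175 ≈ -3.4362e+6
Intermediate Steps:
Y(n) = 1
X = -180699 (X = 1*(-180699) = -180699)
(-1480405 + (1379961 + 1436113)*(-1410345 - 389661))/(v + X) = (-1480405 + (1379961 + 1436113)*(-1410345 - 389661))/(1655874 - 180699) = (-1480405 + 2816074*(-1800006))/1475175 = (-1480405 - 5068950096444)*(1/1475175) = -5068951576849*1/1475175 = -5068951576849/1475175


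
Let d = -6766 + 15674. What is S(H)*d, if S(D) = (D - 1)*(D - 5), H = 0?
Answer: 44540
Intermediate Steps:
S(D) = (-1 + D)*(-5 + D)
d = 8908
S(H)*d = (5 + 0**2 - 6*0)*8908 = (5 + 0 + 0)*8908 = 5*8908 = 44540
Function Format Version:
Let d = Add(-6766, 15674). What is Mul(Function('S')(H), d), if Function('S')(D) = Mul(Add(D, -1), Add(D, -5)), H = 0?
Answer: 44540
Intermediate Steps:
Function('S')(D) = Mul(Add(-1, D), Add(-5, D))
d = 8908
Mul(Function('S')(H), d) = Mul(Add(5, Pow(0, 2), Mul(-6, 0)), 8908) = Mul(Add(5, 0, 0), 8908) = Mul(5, 8908) = 44540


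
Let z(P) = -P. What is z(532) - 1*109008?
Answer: -109540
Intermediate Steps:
z(532) - 1*109008 = -1*532 - 1*109008 = -532 - 109008 = -109540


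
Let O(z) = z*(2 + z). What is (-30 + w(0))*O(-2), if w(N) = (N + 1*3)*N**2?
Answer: 0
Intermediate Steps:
w(N) = N**2*(3 + N) (w(N) = (N + 3)*N**2 = (3 + N)*N**2 = N**2*(3 + N))
(-30 + w(0))*O(-2) = (-30 + 0**2*(3 + 0))*(-2*(2 - 2)) = (-30 + 0*3)*(-2*0) = (-30 + 0)*0 = -30*0 = 0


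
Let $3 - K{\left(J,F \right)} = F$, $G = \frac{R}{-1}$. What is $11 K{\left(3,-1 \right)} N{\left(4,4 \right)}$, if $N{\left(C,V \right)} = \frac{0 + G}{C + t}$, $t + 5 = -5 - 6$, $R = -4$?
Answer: $- \frac{44}{3} \approx -14.667$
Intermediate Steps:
$G = 4$ ($G = - \frac{4}{-1} = \left(-4\right) \left(-1\right) = 4$)
$t = -16$ ($t = -5 - 11 = -16$)
$K{\left(J,F \right)} = 3 - F$
$N{\left(C,V \right)} = \frac{4}{-16 + C}$ ($N{\left(C,V \right)} = \frac{0 + 4}{C - 16} = \frac{4}{-16 + C}$)
$11 K{\left(3,-1 \right)} N{\left(4,4 \right)} = 11 \left(3 - -1\right) \frac{4}{-16 + 4} = 11 \left(3 + 1\right) \frac{4}{-12} = 11 \cdot 4 \cdot 4 \left(- \frac{1}{12}\right) = 44 \left(- \frac{1}{3}\right) = - \frac{44}{3}$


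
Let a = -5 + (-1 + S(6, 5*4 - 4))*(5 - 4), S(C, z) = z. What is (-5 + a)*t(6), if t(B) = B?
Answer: 30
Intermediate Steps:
a = 10 (a = -5 + (-1 + (5*4 - 4))*(5 - 4) = -5 + (-1 + (20 - 4))*1 = -5 + (-1 + 16)*1 = -5 + 15*1 = -5 + 15 = 10)
(-5 + a)*t(6) = (-5 + 10)*6 = 5*6 = 30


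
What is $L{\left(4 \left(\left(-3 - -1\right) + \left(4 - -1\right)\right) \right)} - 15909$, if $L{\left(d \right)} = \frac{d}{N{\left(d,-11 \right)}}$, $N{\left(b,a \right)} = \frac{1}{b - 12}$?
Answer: $-15909$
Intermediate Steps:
$N{\left(b,a \right)} = \frac{1}{-12 + b}$
$L{\left(d \right)} = d \left(-12 + d\right)$ ($L{\left(d \right)} = \frac{d}{\frac{1}{-12 + d}} = d \left(-12 + d\right)$)
$L{\left(4 \left(\left(-3 - -1\right) + \left(4 - -1\right)\right) \right)} - 15909 = 4 \left(\left(-3 - -1\right) + \left(4 - -1\right)\right) \left(-12 + 4 \left(\left(-3 - -1\right) + \left(4 - -1\right)\right)\right) - 15909 = 4 \left(\left(-3 + 1\right) + \left(4 + 1\right)\right) \left(-12 + 4 \left(\left(-3 + 1\right) + \left(4 + 1\right)\right)\right) - 15909 = 4 \left(-2 + 5\right) \left(-12 + 4 \left(-2 + 5\right)\right) - 15909 = 4 \cdot 3 \left(-12 + 4 \cdot 3\right) - 15909 = 12 \left(-12 + 12\right) - 15909 = 12 \cdot 0 - 15909 = 0 - 15909 = -15909$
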